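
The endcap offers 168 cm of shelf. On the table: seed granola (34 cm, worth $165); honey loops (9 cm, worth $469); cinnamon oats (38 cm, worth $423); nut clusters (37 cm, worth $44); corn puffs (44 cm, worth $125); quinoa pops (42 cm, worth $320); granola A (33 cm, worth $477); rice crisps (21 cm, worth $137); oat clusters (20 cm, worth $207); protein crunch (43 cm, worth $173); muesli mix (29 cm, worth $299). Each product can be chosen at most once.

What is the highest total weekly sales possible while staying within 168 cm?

2040

Filling by ratio: honey loops + cinnamon oats + granola A + rice crisps + oat clusters + muesli mix for 2012, with 18 cm left unused.
Dropping rice crisps frees 21 cm; slotting in seed granola (34 cm) lifts the total to 2040 at 163 cm.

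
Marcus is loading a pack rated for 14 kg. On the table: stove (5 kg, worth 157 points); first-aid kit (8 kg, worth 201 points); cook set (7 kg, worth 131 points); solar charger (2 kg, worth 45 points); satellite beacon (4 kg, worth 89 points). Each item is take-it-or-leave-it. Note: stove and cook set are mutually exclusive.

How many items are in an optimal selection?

2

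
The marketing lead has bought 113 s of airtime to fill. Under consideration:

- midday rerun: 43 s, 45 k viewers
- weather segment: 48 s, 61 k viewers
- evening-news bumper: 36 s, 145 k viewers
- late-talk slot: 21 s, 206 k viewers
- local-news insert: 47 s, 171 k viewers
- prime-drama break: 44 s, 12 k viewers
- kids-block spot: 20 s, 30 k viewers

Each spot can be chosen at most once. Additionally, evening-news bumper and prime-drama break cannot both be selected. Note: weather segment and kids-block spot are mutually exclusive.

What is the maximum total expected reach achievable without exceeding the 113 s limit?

522

Density check — late-talk slot 9.81, evening-news bumper 4.03, local-news insert 3.64, kids-block spot 1.50 are the best per s.
Taking evening-news bumper + late-talk slot + local-news insert: 104 s used, 522 in expected reach.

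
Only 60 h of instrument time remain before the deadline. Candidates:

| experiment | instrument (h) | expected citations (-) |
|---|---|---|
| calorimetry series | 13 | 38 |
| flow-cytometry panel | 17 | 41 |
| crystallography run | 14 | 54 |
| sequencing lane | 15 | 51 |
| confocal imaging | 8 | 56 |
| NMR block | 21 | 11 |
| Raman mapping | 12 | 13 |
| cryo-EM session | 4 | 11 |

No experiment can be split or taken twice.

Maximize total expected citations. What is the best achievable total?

Ranking by ratio (expected citations/h): confocal imaging 7.00, crystallography run 3.86, sequencing lane 3.40.
The ratio heuristic lands on calorimetry series + crystallography run + sequencing lane + confocal imaging + cryo-EM session (210) but leaves 6 h idle.
Replace calorimetry series with flow-cytometry panel: the trade gains 3 net, giving 213 at 58 h.

213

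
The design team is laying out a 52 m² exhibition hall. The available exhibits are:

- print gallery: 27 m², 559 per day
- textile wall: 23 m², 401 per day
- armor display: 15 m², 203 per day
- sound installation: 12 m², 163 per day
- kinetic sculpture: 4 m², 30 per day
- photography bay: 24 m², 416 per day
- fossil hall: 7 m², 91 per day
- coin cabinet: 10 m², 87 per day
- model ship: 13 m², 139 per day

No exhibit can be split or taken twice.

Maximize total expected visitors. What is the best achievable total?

975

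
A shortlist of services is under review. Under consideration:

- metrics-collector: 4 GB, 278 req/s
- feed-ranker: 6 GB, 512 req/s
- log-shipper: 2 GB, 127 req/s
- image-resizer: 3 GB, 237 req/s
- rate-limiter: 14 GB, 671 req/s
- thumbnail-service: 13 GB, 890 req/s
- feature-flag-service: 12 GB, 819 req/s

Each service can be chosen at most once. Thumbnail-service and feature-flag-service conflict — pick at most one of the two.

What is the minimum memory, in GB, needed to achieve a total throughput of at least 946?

13

Need the lightest bundle worth ≥ 946.
metrics-collector + feed-ranker + image-resizer reaches 1027 using 13 GB.
No combination under 13 GB hits 946.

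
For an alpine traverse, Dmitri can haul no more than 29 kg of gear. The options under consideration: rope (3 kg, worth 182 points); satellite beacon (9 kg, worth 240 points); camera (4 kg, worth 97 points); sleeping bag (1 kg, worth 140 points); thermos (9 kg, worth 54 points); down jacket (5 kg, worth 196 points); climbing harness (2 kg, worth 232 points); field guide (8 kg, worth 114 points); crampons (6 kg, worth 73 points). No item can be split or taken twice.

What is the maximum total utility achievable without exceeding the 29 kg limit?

1104

Taking the top-ratio items first gives rope + satellite beacon + camera + sleeping bag + down jacket + climbing harness for 1087 (24 kg).
The 4 kg tied up in camera is better spent on field guide — total rises to 1104 (28 kg).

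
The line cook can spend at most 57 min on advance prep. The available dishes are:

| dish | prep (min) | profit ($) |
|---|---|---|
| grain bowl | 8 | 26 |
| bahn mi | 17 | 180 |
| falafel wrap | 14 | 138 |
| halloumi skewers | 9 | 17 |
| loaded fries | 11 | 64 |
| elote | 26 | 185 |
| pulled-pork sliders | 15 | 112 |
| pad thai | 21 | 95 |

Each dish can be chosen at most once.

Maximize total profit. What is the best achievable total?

503

Ranking by ratio (profit/min): bahn mi 10.59, falafel wrap 9.86, pulled-pork sliders 7.47.
Greedy by ratio would take bahn mi + falafel wrap + loaded fries + pulled-pork sliders: 57 min used, total 494.
Dropping loaded fries and pulled-pork sliders frees 26 min; slotting in elote (26 min) lifts the total to 503 at 57 min.
The closest alternative, bahn mi + falafel wrap + loaded fries + pulled-pork sliders, reaches only 494.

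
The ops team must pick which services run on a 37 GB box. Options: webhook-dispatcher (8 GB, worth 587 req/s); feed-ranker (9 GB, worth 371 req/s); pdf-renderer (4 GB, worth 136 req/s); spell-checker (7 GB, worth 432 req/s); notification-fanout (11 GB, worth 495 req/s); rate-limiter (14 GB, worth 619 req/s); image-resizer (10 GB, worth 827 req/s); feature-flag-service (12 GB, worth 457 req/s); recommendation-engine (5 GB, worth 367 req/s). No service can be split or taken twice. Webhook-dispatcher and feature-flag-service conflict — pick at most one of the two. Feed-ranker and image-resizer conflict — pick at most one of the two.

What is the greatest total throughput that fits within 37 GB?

The ratio heuristic lands on webhook-dispatcher + pdf-renderer + spell-checker + image-resizer + recommendation-engine (2349) but leaves 3 GB idle.
Replace pdf-renderer and spell-checker with rate-limiter: the trade gains 51 net, giving 2400 at 37 GB.
The closest alternative, webhook-dispatcher + pdf-renderer + spell-checker + image-resizer + recommendation-engine, reaches only 2349.

2400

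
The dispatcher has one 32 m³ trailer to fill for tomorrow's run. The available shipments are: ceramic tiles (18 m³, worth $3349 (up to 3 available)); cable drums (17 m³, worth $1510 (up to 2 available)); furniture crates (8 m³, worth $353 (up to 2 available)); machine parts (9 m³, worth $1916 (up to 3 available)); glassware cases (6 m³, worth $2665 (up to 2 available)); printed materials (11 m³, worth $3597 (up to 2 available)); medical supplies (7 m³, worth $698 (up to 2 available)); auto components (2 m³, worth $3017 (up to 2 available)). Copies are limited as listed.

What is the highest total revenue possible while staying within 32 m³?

A density-first pass picks 2×glassware cases + printed materials + 2×auto components — 14961 at 27 m³.
Replace glassware cases with printed materials: the trade gains 932 net, giving 15893 at 32 m³.
Every other selection either busts 32 m³ or exceeds an availability limit or fails to beat 15893.

15893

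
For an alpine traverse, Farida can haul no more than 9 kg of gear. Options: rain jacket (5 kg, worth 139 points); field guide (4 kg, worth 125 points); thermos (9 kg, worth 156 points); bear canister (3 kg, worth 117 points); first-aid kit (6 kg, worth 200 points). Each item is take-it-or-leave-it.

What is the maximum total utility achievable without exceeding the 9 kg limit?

317

Taking bear canister + first-aid kit: 9 kg used, 317 in utility.
Runner-up rain jacket + field guide tops out at 264.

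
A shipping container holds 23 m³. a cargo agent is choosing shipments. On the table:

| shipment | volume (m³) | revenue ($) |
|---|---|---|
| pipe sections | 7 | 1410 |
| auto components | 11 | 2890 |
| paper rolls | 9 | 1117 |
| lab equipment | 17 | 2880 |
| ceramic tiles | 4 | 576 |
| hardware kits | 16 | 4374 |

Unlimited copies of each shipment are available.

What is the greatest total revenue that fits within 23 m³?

By revenue per m³: hardware kits 273.38, auto components 262.73, pipe sections 201.43 lead.
Pipe sections + hardware kits uses 23 of the 23 m³ and totals 5784.

5784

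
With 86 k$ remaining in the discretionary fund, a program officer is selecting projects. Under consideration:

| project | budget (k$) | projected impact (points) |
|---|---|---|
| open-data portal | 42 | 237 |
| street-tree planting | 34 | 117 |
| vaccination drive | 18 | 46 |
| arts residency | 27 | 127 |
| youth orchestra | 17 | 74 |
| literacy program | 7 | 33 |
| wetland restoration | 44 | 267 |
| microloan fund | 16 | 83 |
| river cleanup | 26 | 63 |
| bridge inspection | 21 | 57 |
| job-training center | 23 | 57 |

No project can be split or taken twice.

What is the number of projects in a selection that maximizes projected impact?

2

The maximum projected impact within 86 k$ is 504.
For example open-data portal + wetland restoration achieves it, using 86 k$.
Every optimal selection uses 2 projects.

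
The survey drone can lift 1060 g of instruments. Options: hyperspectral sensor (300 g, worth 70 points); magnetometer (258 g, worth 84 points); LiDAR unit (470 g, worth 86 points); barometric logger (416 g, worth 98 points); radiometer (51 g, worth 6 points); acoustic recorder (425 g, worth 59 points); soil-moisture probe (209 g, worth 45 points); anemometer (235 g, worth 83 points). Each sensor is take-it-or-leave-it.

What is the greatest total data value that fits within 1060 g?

288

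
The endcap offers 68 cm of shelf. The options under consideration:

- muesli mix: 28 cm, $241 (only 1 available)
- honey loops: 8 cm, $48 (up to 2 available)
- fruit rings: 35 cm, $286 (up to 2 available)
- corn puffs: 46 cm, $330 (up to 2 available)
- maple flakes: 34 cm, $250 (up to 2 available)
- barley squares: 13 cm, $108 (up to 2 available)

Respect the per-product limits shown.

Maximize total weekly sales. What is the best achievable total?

527

A density-first pass picks muesli mix + honey loops + 2×barley squares — 505 at 62 cm.
Dropping honey loops and 2×barley squares frees 34 cm; slotting in fruit rings (35 cm) lifts the total to 527 at 63 cm.
Every other selection either busts 68 cm or exceeds an availability limit or fails to beat 527.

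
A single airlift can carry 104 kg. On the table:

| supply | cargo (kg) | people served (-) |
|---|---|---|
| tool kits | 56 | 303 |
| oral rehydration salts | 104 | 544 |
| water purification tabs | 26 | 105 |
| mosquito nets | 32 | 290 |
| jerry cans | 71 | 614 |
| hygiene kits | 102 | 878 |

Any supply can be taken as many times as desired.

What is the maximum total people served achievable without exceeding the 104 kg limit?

904

Taking the top-ratio supplies first gives 3×mosquito nets for 870 (96 kg).
The 64 kg tied up in 2×mosquito nets is better spent on jerry cans — total rises to 904 (103 kg).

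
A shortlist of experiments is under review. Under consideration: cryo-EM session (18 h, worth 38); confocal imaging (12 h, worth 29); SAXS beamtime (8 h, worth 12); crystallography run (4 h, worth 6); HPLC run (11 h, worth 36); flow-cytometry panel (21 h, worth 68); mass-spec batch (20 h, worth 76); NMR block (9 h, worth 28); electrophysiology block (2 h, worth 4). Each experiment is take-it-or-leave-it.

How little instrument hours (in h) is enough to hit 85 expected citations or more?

Need the lightest bundle worth ≥ 85.
crystallography run + mass-spec batch + electrophysiology block: 86 expected citations at 26 h.
Below 26 h the best achievable stays under 85.

26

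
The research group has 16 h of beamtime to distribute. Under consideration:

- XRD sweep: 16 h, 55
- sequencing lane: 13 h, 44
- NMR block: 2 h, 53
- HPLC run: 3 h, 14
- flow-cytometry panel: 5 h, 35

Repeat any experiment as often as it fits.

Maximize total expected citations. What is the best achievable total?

Density check — NMR block 26.50, flow-cytometry panel 7.00, HPLC run 4.67 are the best per h.
8×NMR block uses 16 of the 16 h and totals 424.
That's the maximum — no swap from here does better than 424.

424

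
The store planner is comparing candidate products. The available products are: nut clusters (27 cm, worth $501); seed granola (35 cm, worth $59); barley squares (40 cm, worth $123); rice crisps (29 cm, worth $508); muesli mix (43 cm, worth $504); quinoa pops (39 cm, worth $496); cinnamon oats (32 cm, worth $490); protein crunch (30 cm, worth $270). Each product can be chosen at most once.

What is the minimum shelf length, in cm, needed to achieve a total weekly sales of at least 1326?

88

Minimise cm subject to total weekly sales ≥ 1326.
Taking nut clusters + rice crisps + cinnamon oats gives 1499 (≥ 1326) for 88 cm.
Below 88 cm the best achievable stays under 1326.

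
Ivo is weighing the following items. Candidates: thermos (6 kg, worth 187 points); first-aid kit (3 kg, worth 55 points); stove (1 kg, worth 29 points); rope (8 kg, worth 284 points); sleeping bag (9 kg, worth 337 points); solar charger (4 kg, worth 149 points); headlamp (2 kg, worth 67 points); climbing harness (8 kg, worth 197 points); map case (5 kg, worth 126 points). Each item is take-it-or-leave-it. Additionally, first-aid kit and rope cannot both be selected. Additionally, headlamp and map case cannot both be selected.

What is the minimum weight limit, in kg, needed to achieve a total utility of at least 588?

Need the lightest bundle worth ≥ 588.
rope + sleeping bag: 621 utility at 17 kg.
No combination under 17 kg hits 588.

17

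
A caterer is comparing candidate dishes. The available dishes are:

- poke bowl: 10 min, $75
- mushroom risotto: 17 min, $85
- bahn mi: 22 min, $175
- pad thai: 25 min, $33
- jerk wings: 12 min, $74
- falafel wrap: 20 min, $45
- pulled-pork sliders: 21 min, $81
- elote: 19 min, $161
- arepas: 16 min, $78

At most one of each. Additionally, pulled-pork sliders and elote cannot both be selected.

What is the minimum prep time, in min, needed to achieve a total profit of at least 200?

29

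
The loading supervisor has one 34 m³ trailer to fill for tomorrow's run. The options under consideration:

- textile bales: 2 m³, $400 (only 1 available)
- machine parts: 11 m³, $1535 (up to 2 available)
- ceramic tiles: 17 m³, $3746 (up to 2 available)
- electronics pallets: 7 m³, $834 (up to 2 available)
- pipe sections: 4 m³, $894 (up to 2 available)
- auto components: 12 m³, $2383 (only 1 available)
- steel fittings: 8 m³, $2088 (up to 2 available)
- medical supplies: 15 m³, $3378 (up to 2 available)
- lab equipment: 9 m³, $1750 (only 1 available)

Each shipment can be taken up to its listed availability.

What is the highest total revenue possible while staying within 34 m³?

7954

Best packing: textile bales + 2×steel fittings + medical supplies — 33 m³, 7954 total.
That's the maximum — no swap from here does better than 7954.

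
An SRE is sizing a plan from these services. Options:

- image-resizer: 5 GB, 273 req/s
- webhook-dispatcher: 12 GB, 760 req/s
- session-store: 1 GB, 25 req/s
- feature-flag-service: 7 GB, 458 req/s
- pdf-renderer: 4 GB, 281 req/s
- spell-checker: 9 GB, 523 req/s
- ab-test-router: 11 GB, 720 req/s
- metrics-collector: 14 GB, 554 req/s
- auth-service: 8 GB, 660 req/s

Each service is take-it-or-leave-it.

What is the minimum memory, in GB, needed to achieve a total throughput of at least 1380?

19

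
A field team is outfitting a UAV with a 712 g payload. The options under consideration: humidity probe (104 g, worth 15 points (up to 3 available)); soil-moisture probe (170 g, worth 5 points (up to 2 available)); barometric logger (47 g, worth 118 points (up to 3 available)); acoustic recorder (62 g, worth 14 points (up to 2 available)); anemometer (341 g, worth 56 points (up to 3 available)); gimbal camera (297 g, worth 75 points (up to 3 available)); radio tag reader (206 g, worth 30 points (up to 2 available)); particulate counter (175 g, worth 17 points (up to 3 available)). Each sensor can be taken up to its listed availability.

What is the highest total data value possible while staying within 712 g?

Filling by ratio: humidity probe + 3×barometric logger + 2×acoustic recorder + gimbal camera for 472, with 46 g left unused.
Dropping humidity probe and acoustic recorder frees 166 g; slotting in radio tag reader (206 g) lifts the total to 473 at 706 g.
Every other selection either busts 712 g or exceeds an availability limit or fails to beat 473.

473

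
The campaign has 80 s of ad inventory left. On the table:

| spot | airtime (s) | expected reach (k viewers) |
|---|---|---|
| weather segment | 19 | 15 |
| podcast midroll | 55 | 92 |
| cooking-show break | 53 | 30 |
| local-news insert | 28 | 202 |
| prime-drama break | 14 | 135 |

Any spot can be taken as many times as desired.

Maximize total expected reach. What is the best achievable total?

Ranking by ratio (expected reach/s): prime-drama break 9.64, local-news insert 7.21, podcast midroll 1.67.
5×prime-drama break uses 70 of the 80 s and totals 675.
Every other selection either busts 80 s or fails to beat 675.

675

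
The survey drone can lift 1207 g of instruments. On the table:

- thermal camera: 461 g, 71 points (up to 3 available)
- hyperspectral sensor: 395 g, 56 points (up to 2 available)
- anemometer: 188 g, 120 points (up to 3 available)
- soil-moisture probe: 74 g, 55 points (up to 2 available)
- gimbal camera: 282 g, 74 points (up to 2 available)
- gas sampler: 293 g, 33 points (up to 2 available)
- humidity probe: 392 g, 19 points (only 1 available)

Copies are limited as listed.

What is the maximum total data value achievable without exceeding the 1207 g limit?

563

Greedy by ratio would take 3×anemometer + 2×soil-moisture probe + gimbal camera: 994 g used, total 544.
Replace soil-moisture probe with gimbal camera: the trade gains 19 net, giving 563 at 1202 g.
That's the maximum — no swap from here does better than 563.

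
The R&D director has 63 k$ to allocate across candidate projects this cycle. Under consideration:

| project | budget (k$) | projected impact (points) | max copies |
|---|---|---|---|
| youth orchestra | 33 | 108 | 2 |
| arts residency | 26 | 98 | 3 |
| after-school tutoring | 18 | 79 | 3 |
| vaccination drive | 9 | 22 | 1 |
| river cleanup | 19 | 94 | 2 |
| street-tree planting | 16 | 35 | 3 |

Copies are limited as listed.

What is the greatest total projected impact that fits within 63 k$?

271

Density check — river cleanup 4.95, after-school tutoring 4.39, arts residency 3.77 are the best per k$.
A density-first pass picks after-school tutoring + 2×river cleanup — 267 at 56 k$.
Replace river cleanup with arts residency: the trade gains 4 net, giving 271 at 63 k$.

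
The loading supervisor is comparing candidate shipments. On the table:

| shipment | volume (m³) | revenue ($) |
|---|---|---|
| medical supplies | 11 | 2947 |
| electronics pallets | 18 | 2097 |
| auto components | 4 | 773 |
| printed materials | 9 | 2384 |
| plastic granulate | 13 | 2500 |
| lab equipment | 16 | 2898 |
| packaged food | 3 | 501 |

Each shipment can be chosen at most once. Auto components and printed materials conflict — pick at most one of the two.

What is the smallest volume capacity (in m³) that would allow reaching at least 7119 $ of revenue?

Minimise m³ subject to total revenue ≥ 7119.
Taking medical supplies + printed materials + plastic granulate gives 7831 (≥ 7119) for 33 m³.
Any bundle with less than 33 m³ falls short of 7119.

33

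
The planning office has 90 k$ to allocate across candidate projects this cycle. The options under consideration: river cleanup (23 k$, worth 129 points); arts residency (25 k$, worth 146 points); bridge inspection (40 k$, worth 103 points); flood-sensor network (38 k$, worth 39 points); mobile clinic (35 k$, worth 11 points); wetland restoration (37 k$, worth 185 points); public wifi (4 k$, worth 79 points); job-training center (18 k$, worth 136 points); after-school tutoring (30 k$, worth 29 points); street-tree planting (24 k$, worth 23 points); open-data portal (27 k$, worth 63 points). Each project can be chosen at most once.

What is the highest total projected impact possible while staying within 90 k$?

Taking the top-ratio projects first gives river cleanup + arts residency + public wifi + job-training center for 490 (70 k$).
Replace river cleanup with wetland restoration: the trade gains 56 net, giving 546 at 84 k$.
Next best is river cleanup + arts residency + wetland restoration + public wifi at 539 (89 k$) — short by 7.

546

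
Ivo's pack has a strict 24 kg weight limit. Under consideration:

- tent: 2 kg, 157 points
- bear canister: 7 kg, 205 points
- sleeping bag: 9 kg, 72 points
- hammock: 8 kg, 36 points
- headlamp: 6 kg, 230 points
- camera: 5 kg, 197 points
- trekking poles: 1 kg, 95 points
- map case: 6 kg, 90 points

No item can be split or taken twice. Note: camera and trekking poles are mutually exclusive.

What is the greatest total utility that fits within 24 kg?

Taking tent + bear canister + headlamp + camera: 20 kg used, 789 in utility.
Next best is tent + bear canister + headlamp + trekking poles + map case at 777 (22 kg) — short by 12.

789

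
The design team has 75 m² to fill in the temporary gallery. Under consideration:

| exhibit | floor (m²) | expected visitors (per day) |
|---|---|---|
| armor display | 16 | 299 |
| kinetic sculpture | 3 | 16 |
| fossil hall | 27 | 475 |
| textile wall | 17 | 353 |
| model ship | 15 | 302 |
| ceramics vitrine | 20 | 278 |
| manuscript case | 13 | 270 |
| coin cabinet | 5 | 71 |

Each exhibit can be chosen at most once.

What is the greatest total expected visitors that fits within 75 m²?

1429

A density-first pass picks armor display + kinetic sculpture + textile wall + model ship + manuscript case + coin cabinet — 1311 at 69 m².
The 21 m² tied up in kinetic sculpture and manuscript case and coin cabinet is better spent on fossil hall — total rises to 1429 (75 m²).
Runner-up kinetic sculpture + fossil hall + textile wall + model ship + manuscript case tops out at 1416.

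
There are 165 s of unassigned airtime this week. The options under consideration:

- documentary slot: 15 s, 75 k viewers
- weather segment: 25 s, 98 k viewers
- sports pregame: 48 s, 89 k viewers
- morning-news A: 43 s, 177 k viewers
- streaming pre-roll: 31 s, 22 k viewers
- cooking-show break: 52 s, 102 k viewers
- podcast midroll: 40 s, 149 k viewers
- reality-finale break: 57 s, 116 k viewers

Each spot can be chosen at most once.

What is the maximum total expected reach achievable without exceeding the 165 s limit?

By expected reach per s: documentary slot 5.00, morning-news A 4.12, weather segment 3.92 lead.
A density-first pass picks documentary slot + weather segment + morning-news A + streaming pre-roll + podcast midroll — 521 at 154 s.
The 46 s tied up in documentary slot and streaming pre-roll is better spent on reality-finale break — total rises to 540 (165 s).

540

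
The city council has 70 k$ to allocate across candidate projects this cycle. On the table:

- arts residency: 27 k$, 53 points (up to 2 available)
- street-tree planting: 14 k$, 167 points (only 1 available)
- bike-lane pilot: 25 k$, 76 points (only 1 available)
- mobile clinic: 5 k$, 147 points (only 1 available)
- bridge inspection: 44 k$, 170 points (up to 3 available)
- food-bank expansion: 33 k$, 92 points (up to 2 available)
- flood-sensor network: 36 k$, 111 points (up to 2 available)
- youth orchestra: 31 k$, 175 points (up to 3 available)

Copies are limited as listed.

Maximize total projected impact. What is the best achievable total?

497

Ranking by ratio (projected impact/k$): mobile clinic 29.40, street-tree planting 11.93, youth orchestra 5.65.
Greedy by ratio would take street-tree planting + mobile clinic + youth orchestra: 50 k$ used, total 489.
Replace street-tree planting with youth orchestra: the trade gains 8 net, giving 497 at 67 k$.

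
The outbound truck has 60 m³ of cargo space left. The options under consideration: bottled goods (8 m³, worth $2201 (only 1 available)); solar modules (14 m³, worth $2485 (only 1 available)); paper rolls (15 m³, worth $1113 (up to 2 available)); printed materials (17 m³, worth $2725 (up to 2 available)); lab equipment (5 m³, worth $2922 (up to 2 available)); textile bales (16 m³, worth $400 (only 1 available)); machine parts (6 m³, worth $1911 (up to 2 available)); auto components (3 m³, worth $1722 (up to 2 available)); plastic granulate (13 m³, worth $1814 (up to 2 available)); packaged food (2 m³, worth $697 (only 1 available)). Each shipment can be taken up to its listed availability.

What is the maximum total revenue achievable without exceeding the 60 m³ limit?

18733

Greedy by ratio would take bottled goods + solar modules + 2×lab equipment + 2×machine parts + 2×auto components + packaged food: 52 m³ used, total 18493.
The 14 m³ tied up in solar modules is better spent on printed materials — total rises to 18733 (55 m³).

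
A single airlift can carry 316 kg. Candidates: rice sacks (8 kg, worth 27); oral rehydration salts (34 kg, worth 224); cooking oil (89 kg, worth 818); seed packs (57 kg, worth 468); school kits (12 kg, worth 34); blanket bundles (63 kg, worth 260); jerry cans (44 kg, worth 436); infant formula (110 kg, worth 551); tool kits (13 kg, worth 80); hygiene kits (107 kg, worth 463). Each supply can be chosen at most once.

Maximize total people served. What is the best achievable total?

2353

A density-first pass picks rice sacks + oral rehydration salts + cooking oil + seed packs + blanket bundles + jerry cans + tool kits — 2313 at 308 kg.
The 105 kg tied up in rice sacks and oral rehydration salts and blanket bundles is better spent on infant formula — total rises to 2353 (313 kg).
An exhaustive check of the 1024 subsets confirms 2353.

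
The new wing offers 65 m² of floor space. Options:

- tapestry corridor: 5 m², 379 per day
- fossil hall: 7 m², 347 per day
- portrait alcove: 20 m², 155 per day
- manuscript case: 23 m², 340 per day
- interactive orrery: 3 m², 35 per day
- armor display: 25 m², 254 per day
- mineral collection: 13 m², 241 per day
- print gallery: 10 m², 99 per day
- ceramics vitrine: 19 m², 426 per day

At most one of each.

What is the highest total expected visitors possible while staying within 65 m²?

1591

Taking the top-ratio exhibits first gives tapestry corridor + fossil hall + interactive orrery + mineral collection + print gallery + ceramics vitrine for 1527 (57 m²).
Replace interactive orrery and mineral collection with manuscript case: the trade gains 64 net, giving 1591 at 64 m².
No other feasible combination exceeds 1591.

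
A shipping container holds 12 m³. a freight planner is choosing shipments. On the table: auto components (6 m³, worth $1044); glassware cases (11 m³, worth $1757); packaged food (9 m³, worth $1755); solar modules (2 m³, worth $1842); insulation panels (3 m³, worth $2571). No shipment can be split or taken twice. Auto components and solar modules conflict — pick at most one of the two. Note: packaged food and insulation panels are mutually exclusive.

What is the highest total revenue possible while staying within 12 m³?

Taking solar modules + insulation panels: 5 m³ used, 4413 in revenue.
Every other selection either busts 12 m³ or breaks a pairing rule or fails to beat 4413.

4413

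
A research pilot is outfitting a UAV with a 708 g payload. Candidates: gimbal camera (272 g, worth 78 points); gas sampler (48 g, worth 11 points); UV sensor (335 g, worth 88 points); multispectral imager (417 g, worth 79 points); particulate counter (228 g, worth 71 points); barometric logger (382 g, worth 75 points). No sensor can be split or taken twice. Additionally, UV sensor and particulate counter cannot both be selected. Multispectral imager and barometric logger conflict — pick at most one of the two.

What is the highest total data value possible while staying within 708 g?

Ranking by ratio (data value/g): particulate counter 0.31, gimbal camera 0.29, UV sensor 0.26, gas sampler 0.23.
The ratio heuristic lands on gimbal camera + gas sampler + particulate counter (160) but leaves 160 g idle.
Replace particulate counter with UV sensor: the trade gains 17 net, giving 177 at 655 g.
No other feasible combination exceeds 177.

177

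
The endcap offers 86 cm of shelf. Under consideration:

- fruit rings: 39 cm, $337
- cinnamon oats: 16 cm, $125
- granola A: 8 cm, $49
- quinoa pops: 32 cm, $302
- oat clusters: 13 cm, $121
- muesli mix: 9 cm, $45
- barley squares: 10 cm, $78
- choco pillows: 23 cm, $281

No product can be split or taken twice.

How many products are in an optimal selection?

The maximum weekly sales within 86 cm is 831.
For example granola A + quinoa pops + oat clusters + barley squares + choco pillows achieves it, using 86 cm.
Any selection reaching 831 contains exactly 5 products.

5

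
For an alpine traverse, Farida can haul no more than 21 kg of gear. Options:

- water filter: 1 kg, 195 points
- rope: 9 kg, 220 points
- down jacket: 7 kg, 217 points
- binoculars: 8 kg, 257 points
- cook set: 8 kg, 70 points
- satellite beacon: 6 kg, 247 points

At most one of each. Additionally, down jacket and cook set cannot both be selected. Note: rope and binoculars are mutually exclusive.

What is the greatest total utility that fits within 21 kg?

721

Greedy by ratio would take water filter + binoculars + satellite beacon: 15 kg used, total 699.
Dropping water filter frees 1 kg; slotting in down jacket (7 kg) lifts the total to 721 at 21 kg.
Runner-up water filter + binoculars + satellite beacon tops out at 699.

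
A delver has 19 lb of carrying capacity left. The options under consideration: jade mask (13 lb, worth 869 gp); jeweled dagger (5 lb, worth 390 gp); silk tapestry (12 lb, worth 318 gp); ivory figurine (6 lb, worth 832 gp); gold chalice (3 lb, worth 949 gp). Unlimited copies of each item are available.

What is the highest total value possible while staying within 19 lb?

By value per lb: gold chalice 316.33, ivory figurine 138.67, jeweled dagger 78.00, jade mask 66.85 lead.
6×gold chalice uses 18 of the 19 lb and totals 5694.
No other feasible combination exceeds 5694.

5694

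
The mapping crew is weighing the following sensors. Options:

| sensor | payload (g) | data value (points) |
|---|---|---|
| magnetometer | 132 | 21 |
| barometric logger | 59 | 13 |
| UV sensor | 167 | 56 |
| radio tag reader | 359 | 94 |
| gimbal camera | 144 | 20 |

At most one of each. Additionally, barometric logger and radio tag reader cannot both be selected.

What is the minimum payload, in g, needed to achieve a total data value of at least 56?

Minimise g subject to total data value ≥ 56.
Taking UV sensor gives 56 (≥ 56) for 167 g.
Below 167 g the best achievable stays under 56.

167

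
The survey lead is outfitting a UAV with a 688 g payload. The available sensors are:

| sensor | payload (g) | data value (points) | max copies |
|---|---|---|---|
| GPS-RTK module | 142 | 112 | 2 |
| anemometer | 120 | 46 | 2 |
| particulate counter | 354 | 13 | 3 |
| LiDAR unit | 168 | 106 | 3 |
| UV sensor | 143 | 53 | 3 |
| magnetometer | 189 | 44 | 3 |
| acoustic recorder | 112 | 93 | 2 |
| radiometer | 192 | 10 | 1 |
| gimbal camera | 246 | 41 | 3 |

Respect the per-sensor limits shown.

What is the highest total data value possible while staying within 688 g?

516

By data value per g: acoustic recorder 0.83, GPS-RTK module 0.79, LiDAR unit 0.63 lead.
2×GPS-RTK module + LiDAR unit + 2×acoustic recorder uses 676 of the 688 g and totals 516.
That's the maximum — no swap from here does better than 516.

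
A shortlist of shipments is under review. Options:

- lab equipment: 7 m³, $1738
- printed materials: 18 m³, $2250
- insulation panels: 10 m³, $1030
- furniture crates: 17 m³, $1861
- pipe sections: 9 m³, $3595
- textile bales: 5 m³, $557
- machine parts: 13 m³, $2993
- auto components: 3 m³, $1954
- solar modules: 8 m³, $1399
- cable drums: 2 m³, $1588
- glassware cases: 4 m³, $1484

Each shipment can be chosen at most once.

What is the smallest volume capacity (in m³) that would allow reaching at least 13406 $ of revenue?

43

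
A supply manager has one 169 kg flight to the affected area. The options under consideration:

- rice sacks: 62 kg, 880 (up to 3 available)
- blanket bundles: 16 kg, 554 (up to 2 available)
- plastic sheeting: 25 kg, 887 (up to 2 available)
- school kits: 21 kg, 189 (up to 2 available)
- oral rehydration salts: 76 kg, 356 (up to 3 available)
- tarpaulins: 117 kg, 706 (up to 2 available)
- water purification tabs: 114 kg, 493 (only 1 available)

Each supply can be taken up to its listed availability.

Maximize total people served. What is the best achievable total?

The ratio ordering already packs tightly: rice sacks + 2×blanket bundles + 2×plastic sheeting + school kits, 165 kg, 3951.
Nothing else within 169 kg beats 3951.

3951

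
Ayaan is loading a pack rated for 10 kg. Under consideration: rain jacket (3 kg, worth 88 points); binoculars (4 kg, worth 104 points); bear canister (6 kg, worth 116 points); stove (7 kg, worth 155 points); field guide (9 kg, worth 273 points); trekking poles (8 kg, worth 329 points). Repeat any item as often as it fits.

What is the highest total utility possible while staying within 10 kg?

329

Density check — trekking poles 41.12, field guide 30.33, rain jacket 29.33 are the best per kg.
Trekking poles uses 8 of the 10 kg and totals 329.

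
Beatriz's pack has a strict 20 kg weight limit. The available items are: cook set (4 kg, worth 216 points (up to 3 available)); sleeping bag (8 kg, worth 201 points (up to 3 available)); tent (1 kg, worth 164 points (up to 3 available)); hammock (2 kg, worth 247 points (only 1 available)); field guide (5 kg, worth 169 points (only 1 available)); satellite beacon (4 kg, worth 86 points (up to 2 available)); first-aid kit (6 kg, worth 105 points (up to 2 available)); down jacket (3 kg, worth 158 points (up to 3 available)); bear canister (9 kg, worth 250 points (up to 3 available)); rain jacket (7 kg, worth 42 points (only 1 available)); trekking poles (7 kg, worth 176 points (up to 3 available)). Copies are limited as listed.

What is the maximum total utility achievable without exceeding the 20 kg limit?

1545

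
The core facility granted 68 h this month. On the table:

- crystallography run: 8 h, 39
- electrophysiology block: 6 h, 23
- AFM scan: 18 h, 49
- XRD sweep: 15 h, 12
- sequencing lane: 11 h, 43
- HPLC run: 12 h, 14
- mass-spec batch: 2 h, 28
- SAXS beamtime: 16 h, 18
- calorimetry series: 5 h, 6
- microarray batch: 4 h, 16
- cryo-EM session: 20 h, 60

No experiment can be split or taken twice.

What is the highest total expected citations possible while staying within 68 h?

242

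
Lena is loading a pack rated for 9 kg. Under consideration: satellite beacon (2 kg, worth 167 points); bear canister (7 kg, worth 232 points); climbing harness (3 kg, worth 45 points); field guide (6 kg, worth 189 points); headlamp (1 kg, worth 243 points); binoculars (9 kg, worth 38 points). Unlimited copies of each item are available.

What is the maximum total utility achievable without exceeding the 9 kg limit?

2187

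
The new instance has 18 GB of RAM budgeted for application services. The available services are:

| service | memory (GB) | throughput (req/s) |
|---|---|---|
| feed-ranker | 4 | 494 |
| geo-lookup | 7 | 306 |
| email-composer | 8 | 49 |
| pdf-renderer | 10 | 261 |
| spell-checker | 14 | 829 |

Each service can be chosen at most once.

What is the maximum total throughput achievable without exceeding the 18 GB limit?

Best packing: feed-ranker + spell-checker — 18 GB, 1323 total.

1323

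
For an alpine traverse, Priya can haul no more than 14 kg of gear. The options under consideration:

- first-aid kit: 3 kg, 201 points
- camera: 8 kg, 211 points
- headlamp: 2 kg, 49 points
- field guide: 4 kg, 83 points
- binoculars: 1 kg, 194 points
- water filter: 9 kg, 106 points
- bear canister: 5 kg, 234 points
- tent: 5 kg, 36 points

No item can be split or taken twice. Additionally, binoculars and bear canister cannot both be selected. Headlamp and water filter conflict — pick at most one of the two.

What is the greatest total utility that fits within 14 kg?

Best packing: first-aid kit + camera + headlamp + binoculars — 14 kg, 655 total.
Next best is first-aid kit + camera + binoculars at 606 (12 kg) — short by 49.

655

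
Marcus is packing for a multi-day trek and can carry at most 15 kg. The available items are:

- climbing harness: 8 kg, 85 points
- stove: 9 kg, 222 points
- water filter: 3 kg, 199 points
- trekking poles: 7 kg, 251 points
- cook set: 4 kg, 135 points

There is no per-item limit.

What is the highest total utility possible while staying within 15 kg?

Taking 5×water filter: 15 kg used, 995 in utility.
No other feasible combination exceeds 995.

995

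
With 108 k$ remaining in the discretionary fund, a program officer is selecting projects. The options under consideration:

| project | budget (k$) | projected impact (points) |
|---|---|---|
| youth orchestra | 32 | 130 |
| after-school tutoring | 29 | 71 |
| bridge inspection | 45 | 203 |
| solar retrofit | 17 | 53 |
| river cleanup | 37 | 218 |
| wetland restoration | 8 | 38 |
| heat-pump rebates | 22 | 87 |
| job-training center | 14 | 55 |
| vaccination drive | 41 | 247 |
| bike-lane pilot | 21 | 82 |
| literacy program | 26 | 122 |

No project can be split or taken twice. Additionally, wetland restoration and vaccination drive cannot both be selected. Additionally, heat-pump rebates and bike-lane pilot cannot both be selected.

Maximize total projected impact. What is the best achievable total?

587

River cleanup + vaccination drive + literacy program uses 104 of the 108 k$ and totals 587.
Next best is river cleanup + heat-pump rebates + vaccination drive at 552 (100 k$) — short by 35.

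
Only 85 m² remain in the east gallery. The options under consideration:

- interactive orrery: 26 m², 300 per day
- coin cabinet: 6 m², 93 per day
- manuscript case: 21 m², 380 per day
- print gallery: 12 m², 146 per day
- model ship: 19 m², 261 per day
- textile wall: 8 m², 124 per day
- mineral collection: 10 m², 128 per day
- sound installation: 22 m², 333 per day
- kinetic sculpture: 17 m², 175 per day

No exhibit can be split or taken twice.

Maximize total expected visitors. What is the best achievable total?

Taking the top-ratio exhibits first gives coin cabinet + manuscript case + model ship + textile wall + sound installation for 1191 (76 m²).
Replace coin cabinet and textile wall with print gallery + mineral collection: the trade gains 57 net, giving 1248 at 84 m².
The closest alternative, manuscript case + print gallery + model ship + textile wall + sound installation, reaches only 1244.

1248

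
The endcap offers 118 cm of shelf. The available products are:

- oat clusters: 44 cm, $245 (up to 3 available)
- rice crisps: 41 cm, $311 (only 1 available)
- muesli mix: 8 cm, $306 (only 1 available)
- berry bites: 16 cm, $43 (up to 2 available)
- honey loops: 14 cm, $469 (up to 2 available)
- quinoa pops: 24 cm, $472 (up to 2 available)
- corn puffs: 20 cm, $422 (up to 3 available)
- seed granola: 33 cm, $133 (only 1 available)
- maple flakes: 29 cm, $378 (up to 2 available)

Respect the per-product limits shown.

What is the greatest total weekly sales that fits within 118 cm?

By weekly sales per cm: muesli mix 38.25, honey loops 33.50, corn puffs 21.10, quinoa pops 19.67 lead.
Filling by ratio: muesli mix + berry bites + 2×honey loops + 3×corn puffs for 2553, with 6 cm left unused.
The 44 cm tied up in muesli mix and berry bites and corn puffs is better spent on 2×quinoa pops — total rises to 2726 (116 cm).
That's the maximum — no swap from here does better than 2726.

2726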